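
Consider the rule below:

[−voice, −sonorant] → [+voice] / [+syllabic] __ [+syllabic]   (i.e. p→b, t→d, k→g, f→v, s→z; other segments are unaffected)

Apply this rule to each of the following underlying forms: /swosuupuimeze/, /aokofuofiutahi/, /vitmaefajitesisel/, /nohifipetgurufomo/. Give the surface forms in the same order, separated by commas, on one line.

/swosuupuimeze/: /s/ is a voiceless obstruent between vowels /o/ and /u/, so it voices to [z]. /p/ is a voiceless obstruent between vowels /u/ and /u/, so it voices to [b]. → [swozuubuimeze].
/aokofuofiutahi/: /k/ is a voiceless obstruent between vowels /o/ and /o/, so it voices to [g]. /f/ is a voiceless obstruent between vowels /o/ and /u/, so it voices to [v]. /f/ is a voiceless obstruent between vowels /o/ and /i/, so it voices to [v]. /t/ is a voiceless obstruent between vowels /u/ and /a/, so it voices to [d]. → [aogovuoviudahi].
/vitmaefajitesisel/: /f/ is a voiceless obstruent between vowels /e/ and /a/, so it voices to [v]. /t/ is a voiceless obstruent between vowels /i/ and /e/, so it voices to [d]. /s/ is a voiceless obstruent between vowels /e/ and /i/, so it voices to [z]. /s/ is a voiceless obstruent between vowels /i/ and /e/, so it voices to [z]. → [vitmaevajidezizel].
/nohifipetgurufomo/: /f/ is a voiceless obstruent between vowels /i/ and /i/, so it voices to [v]. /p/ is a voiceless obstruent between vowels /i/ and /e/, so it voices to [b]. /f/ is a voiceless obstruent between vowels /u/ and /o/, so it voices to [v]. → [nohivibetguruvomo].

swozuubuimeze, aogovuoviudahi, vitmaevajidezizel, nohivibetguruvomo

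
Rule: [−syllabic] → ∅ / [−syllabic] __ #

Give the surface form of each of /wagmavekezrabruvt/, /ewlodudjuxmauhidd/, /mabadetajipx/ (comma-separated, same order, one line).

wagmavekezrabruv, ewlodudjuxmauhid, mabadetajip

/wagmavekezrabruvt/: /t/ is the second consonant of a word-final cluster /vt/, so it deletes. → [wagmavekezrabruv].
/ewlodudjuxmauhidd/: /d/ is the second consonant of a word-final cluster /dd/, so it deletes. → [ewlodudjuxmauhid].
/mabadetajipx/: /x/ is the second consonant of a word-final cluster /px/, so it deletes. → [mabadetajip].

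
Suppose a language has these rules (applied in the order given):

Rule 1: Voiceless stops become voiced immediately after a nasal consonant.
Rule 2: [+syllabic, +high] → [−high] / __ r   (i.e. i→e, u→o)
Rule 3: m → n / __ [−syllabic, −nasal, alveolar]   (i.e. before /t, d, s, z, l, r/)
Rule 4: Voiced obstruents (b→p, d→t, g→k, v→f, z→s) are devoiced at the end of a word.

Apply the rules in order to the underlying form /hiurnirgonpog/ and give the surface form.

Rule 1 (post-nasal voicing): /p/ is a voiceless stop immediately after the nasal /n/, so it voices to [b]. /hiurnirgonpog/ → hiurnirgonbog.
Rule 2 (pre-rhotic lowering): /u/ is a high vowel immediately before /r/, so it lowers to [o]. /i/ is a high vowel immediately before /r/, so it lowers to [e]. /hiurnirgonbog/ → hiornergonbog.
Rule 3 (nasal place assimilation): no segment meets the environment; /hiornergonbog/ is unchanged.
Rule 4 (final devoicing): /g/ is a voiced obstruent in word-final position, so it devoices to [k]. /hiornergonbog/ → hiornergonbok.

hiornergonbok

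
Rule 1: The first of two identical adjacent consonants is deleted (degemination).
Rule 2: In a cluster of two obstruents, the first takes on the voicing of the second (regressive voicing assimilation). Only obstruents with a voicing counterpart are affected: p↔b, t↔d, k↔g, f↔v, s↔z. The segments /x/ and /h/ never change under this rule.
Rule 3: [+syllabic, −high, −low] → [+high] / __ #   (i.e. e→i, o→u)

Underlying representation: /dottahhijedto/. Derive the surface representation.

Rule 1 (degemination): /tt/ is a geminate; the first /t/ deletes. /hh/ is a geminate; the first /h/ deletes. /dottahhijedto/ → dotahijedto.
Rule 2 (regressive voicing assimilation): /d/ precedes the voiceless obstruent /t/, so it devoices to [t] by assimilation. /dotahijedto/ → dotahijetto.
Rule 3 (final vowel raising): /o/ is a mid vowel in word-final position, so it raises to [u]. /dotahijetto/ → dotahijettu.

dotahijettu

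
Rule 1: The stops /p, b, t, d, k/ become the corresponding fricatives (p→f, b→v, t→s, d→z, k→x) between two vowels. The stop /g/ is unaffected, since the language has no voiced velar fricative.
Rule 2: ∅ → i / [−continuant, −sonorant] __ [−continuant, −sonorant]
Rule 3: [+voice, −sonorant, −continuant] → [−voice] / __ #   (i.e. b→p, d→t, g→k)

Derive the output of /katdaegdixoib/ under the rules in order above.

Rule 1 (intervocalic spirantization): no segment meets the environment; /katdaegdixoib/ is unchanged.
Rule 2 (stop-cluster i-epenthesis): /t/ and /d/ form a stop–stop cluster, so [i] is inserted between them. /g/ and /d/ form a stop–stop cluster, so [i] is inserted between them. /katdaegdixoib/ → katidaegidixoib.
Rule 3 (final devoicing): /b/ is a voiced stop in word-final position, so it devoices to [p]. /katidaegidixoib/ → katidaegidixoip.

katidaegidixoip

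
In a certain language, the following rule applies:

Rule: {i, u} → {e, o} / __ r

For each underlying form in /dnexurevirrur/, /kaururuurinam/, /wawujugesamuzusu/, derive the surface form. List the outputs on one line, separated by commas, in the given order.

/dnexurevirrur/: /u/ is a high vowel immediately before /r/, so it lowers to [o]. /i/ is a high vowel immediately before /r/, so it lowers to [e]. /u/ is a high vowel immediately before /r/, so it lowers to [o]. → [dnexoreverror].
/kaururuurinam/: /u/ is a high vowel immediately before /r/, so it lowers to [o]. /u/ is a high vowel immediately before /r/, so it lowers to [o]. /u/ is a high vowel immediately before /r/, so it lowers to [o]. → [kaororuorinam].
/wawujugesamuzusu/: the rule's environment is not met; surfaces unchanged as [wawujugesamuzusu].

dnexoreverror, kaororuorinam, wawujugesamuzusu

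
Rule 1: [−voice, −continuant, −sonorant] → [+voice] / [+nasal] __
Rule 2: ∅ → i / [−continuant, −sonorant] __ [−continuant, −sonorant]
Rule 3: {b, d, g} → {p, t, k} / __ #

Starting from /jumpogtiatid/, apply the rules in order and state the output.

jumbogitiatit

Rule 1 (post-nasal voicing): /p/ is a voiceless stop immediately after the nasal /m/, so it voices to [b]. /jumpogtiatid/ → jumbogtiatid.
Rule 2 (stop-cluster i-epenthesis): /g/ and /t/ form a stop–stop cluster, so [i] is inserted between them. /jumbogtiatid/ → jumbogitiatid.
Rule 3 (final devoicing): /d/ is a voiced stop in word-final position, so it devoices to [t]. /jumbogitiatid/ → jumbogitiatit.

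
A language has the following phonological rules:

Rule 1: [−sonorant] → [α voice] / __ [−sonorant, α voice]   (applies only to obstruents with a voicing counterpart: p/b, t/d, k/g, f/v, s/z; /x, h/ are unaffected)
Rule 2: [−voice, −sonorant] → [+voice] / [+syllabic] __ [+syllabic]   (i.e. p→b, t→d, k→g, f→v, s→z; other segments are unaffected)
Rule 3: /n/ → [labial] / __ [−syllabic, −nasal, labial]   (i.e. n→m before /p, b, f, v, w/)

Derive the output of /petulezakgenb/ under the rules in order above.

pedulezaggemb

Rule 1 (regressive voicing assimilation): /k/ precedes the voiced obstruent /g/, so it voices to [g] by assimilation. /petulezakgenb/ → petulezaggenb.
Rule 2 (intervocalic voicing): /t/ is a voiceless obstruent between vowels /e/ and /u/, so it voices to [d]. /petulezaggenb/ → pedulezaggenb.
Rule 3 (nasal place assimilation): /n/ precedes the labial consonant /b/, so it assimilates in place to [m]. /pedulezaggenb/ → pedulezaggemb.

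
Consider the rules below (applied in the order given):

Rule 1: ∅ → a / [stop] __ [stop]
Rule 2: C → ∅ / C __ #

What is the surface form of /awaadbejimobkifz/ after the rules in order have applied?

awaadabejimobakif

Rule 1 (stop-cluster a-epenthesis): /d/ and /b/ form a stop–stop cluster, so [a] is inserted between them. /b/ and /k/ form a stop–stop cluster, so [a] is inserted between them. /awaadbejimobkifz/ → awaadabejimobakifz.
Rule 2 (final cluster simplification): /z/ is the second consonant of a word-final cluster /fz/, so it deletes. /awaadabejimobakifz/ → awaadabejimobakif.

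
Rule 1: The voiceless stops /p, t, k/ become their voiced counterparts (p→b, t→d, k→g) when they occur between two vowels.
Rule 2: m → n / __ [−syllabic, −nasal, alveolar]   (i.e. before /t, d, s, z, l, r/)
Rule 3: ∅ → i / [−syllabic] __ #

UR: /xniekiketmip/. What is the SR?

Rule 1 (intervocalic voicing): /k/ is a voiceless stop between vowels /e/ and /i/, so it voices to [g]. /k/ is a voiceless stop between vowels /i/ and /e/, so it voices to [g]. /xniekiketmip/ → xniegigetmip.
Rule 2 (nasal place assimilation): no segment meets the environment; /xniegigetmip/ is unchanged.
Rule 3 (final i-epenthesis): the form ends in the consonant /p/, so [i] is inserted word-finally. /xniegigetmip/ → xniegigetmipi.

xniegigetmipi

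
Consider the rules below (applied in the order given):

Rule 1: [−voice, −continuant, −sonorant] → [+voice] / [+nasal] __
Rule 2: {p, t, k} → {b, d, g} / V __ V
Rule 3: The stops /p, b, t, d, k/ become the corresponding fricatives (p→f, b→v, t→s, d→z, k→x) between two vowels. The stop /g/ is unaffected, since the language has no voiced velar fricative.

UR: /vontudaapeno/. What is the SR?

vonduzaaveno

Rule 1 (post-nasal voicing): /t/ is a voiceless stop immediately after the nasal /n/, so it voices to [d]. /vontudaapeno/ → vondudaapeno.
Rule 2 (intervocalic voicing): /p/ is a voiceless stop between vowels /a/ and /e/, so it voices to [b]. /vondudaapeno/ → vondudaabeno.
Rule 3 (intervocalic spirantization): /d/ is a stop between vowels /u/ and /a/, so it spirantizes to the fricative [z]. /b/ is a stop between vowels /a/ and /e/, so it spirantizes to the fricative [v]. /vondudaabeno/ → vonduzaaveno.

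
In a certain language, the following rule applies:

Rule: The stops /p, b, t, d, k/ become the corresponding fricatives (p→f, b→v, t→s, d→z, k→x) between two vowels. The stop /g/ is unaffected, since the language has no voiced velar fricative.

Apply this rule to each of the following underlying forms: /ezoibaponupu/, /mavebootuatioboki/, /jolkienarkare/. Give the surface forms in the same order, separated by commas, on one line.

/ezoibaponupu/: /b/ is a stop between vowels /i/ and /a/, so it spirantizes to the fricative [v]. /p/ is a stop between vowels /a/ and /o/, so it spirantizes to the fricative [f]. /p/ is a stop between vowels /u/ and /u/, so it spirantizes to the fricative [f]. → [ezoivafonufu].
/mavebootuatioboki/: /b/ is a stop between vowels /e/ and /o/, so it spirantizes to the fricative [v]. /t/ is a stop between vowels /o/ and /u/, so it spirantizes to the fricative [s]. /t/ is a stop between vowels /a/ and /i/, so it spirantizes to the fricative [s]. /b/ is a stop between vowels /o/ and /o/, so it spirantizes to the fricative [v]. /k/ is a stop between vowels /o/ and /i/, so it spirantizes to the fricative [x]. → [mavevoosuasiovoxi].
/jolkienarkare/: the rule's environment is not met; surfaces unchanged as [jolkienarkare].

ezoivafonufu, mavevoosuasiovoxi, jolkienarkare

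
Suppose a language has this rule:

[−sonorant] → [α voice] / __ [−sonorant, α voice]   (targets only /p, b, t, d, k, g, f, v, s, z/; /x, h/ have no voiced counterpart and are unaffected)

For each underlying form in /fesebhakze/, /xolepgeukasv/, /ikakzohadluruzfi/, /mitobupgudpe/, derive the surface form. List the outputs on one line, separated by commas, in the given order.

fesephagze, xolebgeukazv, ikagzohadlurusfi, mitobubgutpe

/fesebhakze/: /b/ precedes the voiceless obstruent /h/, so it devoices to [p] by assimilation. /k/ precedes the voiced obstruent /z/, so it voices to [g] by assimilation. → [fesephagze].
/xolepgeukasv/: /p/ precedes the voiced obstruent /g/, so it voices to [b] by assimilation. /s/ precedes the voiced obstruent /v/, so it voices to [z] by assimilation. → [xolebgeukazv].
/ikakzohadluruzfi/: /k/ precedes the voiced obstruent /z/, so it voices to [g] by assimilation. /z/ precedes the voiceless obstruent /f/, so it devoices to [s] by assimilation. → [ikagzohadlurusfi].
/mitobupgudpe/: /p/ precedes the voiced obstruent /g/, so it voices to [b] by assimilation. /d/ precedes the voiceless obstruent /p/, so it devoices to [t] by assimilation. → [mitobubgutpe].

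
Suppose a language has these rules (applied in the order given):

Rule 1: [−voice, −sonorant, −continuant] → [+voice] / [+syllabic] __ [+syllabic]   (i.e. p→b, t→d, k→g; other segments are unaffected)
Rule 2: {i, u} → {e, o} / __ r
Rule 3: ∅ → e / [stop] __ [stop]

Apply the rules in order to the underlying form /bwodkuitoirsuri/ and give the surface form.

bwodekuidoersori

Rule 1 (intervocalic voicing): /t/ is a voiceless stop between vowels /i/ and /o/, so it voices to [d]. /bwodkuitoirsuri/ → bwodkuidoirsuri.
Rule 2 (pre-rhotic lowering): /i/ is a high vowel immediately before /r/, so it lowers to [e]. /u/ is a high vowel immediately before /r/, so it lowers to [o]. /bwodkuidoirsuri/ → bwodkuidoersori.
Rule 3 (stop-cluster e-epenthesis): /d/ and /k/ form a stop–stop cluster, so [e] is inserted between them. /bwodkuidoersori/ → bwodekuidoersori.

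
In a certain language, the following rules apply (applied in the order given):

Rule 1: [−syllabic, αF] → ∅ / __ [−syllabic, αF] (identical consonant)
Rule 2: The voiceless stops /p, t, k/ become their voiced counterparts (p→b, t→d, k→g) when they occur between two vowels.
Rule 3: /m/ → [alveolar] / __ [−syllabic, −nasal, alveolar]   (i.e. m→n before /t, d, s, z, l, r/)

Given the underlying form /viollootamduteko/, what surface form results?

Rule 1 (degemination): /ll/ is a geminate; the first /l/ deletes. /viollootamduteko/ → violootamduteko.
Rule 2 (intervocalic voicing): /t/ is a voiceless stop between vowels /o/ and /a/, so it voices to [d]. /t/ is a voiceless stop between vowels /u/ and /e/, so it voices to [d]. /k/ is a voiceless stop between vowels /e/ and /o/, so it voices to [g]. /violootamduteko/ → violoodamdudego.
Rule 3 (nasal place assimilation): /m/ precedes the alveolar consonant /d/, so it assimilates in place to [n]. /violoodamdudego/ → violoodandudego.

violoodandudego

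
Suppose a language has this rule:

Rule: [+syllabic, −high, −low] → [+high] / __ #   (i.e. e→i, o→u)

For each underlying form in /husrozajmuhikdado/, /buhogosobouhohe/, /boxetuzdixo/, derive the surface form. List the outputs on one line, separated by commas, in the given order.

husrozajmuhikdadu, buhogosobouhohi, boxetuzdixu

/husrozajmuhikdado/: /o/ is a mid vowel in word-final position, so it raises to [u]. → [husrozajmuhikdadu].
/buhogosobouhohe/: /e/ is a mid vowel in word-final position, so it raises to [i]. → [buhogosobouhohi].
/boxetuzdixo/: /o/ is a mid vowel in word-final position, so it raises to [u]. → [boxetuzdixu].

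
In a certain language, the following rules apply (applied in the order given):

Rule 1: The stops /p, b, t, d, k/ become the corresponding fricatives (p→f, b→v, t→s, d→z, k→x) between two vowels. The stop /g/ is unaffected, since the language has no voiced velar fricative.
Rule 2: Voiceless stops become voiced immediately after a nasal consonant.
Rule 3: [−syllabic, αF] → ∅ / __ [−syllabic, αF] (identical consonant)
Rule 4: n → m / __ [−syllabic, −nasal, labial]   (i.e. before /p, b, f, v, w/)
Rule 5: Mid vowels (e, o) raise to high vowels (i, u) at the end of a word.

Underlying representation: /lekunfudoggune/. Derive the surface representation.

lexumfuzoguni

Rule 1 (intervocalic spirantization): /k/ is a stop between vowels /e/ and /u/, so it spirantizes to the fricative [x]. /d/ is a stop between vowels /u/ and /o/, so it spirantizes to the fricative [z]. /lekunfudoggune/ → lexunfuzoggune.
Rule 2 (post-nasal voicing): no segment meets the environment; /lexunfuzoggune/ is unchanged.
Rule 3 (degemination): /gg/ is a geminate; the first /g/ deletes. /lexunfuzoggune/ → lexunfuzogune.
Rule 4 (nasal place assimilation): /n/ precedes the labial consonant /f/, so it assimilates in place to [m]. /lexunfuzogune/ → lexumfuzogune.
Rule 5 (final vowel raising): /e/ is a mid vowel in word-final position, so it raises to [i]. /lexumfuzogune/ → lexumfuzoguni.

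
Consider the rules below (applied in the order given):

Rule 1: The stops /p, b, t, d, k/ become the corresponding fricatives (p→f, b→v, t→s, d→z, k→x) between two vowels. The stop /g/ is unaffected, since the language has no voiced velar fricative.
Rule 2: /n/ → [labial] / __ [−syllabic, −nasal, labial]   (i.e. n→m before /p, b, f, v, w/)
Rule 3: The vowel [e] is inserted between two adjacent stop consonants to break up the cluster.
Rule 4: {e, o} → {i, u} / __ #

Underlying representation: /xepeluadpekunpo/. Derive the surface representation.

xefeluadepexumpu

Rule 1 (intervocalic spirantization): /p/ is a stop between vowels /e/ and /e/, so it spirantizes to the fricative [f]. /k/ is a stop between vowels /e/ and /u/, so it spirantizes to the fricative [x]. /xepeluadpekunpo/ → xefeluadpexunpo.
Rule 2 (nasal place assimilation): /n/ precedes the labial consonant /p/, so it assimilates in place to [m]. /xefeluadpexunpo/ → xefeluadpexumpo.
Rule 3 (stop-cluster e-epenthesis): /d/ and /p/ form a stop–stop cluster, so [e] is inserted between them. /xefeluadpexumpo/ → xefeluadepexumpo.
Rule 4 (final vowel raising): /o/ is a mid vowel in word-final position, so it raises to [u]. /xefeluadepexumpo/ → xefeluadepexumpu.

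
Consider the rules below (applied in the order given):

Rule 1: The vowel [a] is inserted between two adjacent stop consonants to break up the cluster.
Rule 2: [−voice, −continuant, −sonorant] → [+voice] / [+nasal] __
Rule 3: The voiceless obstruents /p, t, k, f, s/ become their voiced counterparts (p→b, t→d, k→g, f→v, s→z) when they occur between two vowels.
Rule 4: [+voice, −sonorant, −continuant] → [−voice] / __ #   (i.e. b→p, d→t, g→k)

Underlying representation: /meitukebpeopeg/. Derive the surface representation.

meidugebabeobek

Rule 1 (stop-cluster a-epenthesis): /b/ and /p/ form a stop–stop cluster, so [a] is inserted between them. /meitukebpeopeg/ → meitukebapeopeg.
Rule 2 (post-nasal voicing): no segment meets the environment; /meitukebapeopeg/ is unchanged.
Rule 3 (intervocalic voicing): /t/ is a voiceless obstruent between vowels /i/ and /u/, so it voices to [d]. /k/ is a voiceless obstruent between vowels /u/ and /e/, so it voices to [g]. /p/ is a voiceless obstruent between vowels /a/ and /e/, so it voices to [b]. /p/ is a voiceless obstruent between vowels /o/ and /e/, so it voices to [b]. /meitukebapeopeg/ → meidugebabeobeg.
Rule 4 (final devoicing): /g/ is a voiced stop in word-final position, so it devoices to [k]. /meidugebabeobeg/ → meidugebabeobek.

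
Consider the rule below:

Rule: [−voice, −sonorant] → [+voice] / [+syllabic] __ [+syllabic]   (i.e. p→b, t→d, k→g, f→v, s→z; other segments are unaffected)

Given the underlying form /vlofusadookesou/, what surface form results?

/f/ is a voiceless obstruent between vowels /o/ and /u/, so it voices to [v].
/s/ is a voiceless obstruent between vowels /u/ and /a/, so it voices to [z].
/k/ is a voiceless obstruent between vowels /o/ and /e/, so it voices to [g].
/s/ is a voiceless obstruent between vowels /e/ and /o/, so it voices to [z].
Surface form: [vlovuzadoogezou].

vlovuzadoogezou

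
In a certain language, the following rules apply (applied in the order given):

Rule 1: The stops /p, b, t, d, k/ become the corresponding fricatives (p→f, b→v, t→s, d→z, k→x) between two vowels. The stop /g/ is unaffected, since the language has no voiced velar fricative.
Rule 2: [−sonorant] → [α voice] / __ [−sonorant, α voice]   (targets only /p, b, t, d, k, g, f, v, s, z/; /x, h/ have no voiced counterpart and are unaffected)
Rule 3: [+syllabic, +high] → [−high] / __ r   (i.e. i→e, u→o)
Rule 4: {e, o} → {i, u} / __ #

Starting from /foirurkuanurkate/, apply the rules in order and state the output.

foerorkuanorkasi

Rule 1 (intervocalic spirantization): /t/ is a stop between vowels /a/ and /e/, so it spirantizes to the fricative [s]. /foirurkuanurkate/ → foirurkuanurkase.
Rule 2 (regressive voicing assimilation): no segment meets the environment; /foirurkuanurkase/ is unchanged.
Rule 3 (pre-rhotic lowering): /i/ is a high vowel immediately before /r/, so it lowers to [e]. /u/ is a high vowel immediately before /r/, so it lowers to [o]. /u/ is a high vowel immediately before /r/, so it lowers to [o]. /foirurkuanurkase/ → foerorkuanorkase.
Rule 4 (final vowel raising): /e/ is a mid vowel in word-final position, so it raises to [i]. /foerorkuanorkase/ → foerorkuanorkasi.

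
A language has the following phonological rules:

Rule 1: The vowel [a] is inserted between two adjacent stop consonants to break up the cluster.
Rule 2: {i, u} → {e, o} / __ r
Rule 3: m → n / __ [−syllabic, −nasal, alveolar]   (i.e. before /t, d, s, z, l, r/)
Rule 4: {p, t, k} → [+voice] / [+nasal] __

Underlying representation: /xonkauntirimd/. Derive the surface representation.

Rule 1 (stop-cluster a-epenthesis): no segment meets the environment; /xonkauntirimd/ is unchanged.
Rule 2 (pre-rhotic lowering): /i/ is a high vowel immediately before /r/, so it lowers to [e]. /xonkauntirimd/ → xonkaunterimd.
Rule 3 (nasal place assimilation): /m/ precedes the alveolar consonant /d/, so it assimilates in place to [n]. /xonkaunterimd/ → xonkaunterind.
Rule 4 (post-nasal voicing): /k/ is a voiceless stop immediately after the nasal /n/, so it voices to [g]. /t/ is a voiceless stop immediately after the nasal /n/, so it voices to [d]. /xonkaunterind/ → xongaunderind.

xongaunderind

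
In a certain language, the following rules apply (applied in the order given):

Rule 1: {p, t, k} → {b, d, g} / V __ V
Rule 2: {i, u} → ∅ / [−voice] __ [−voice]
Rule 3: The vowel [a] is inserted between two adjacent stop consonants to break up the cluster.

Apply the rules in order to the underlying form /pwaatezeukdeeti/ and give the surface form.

pwaadezeukadeedi

Rule 1 (intervocalic voicing): /t/ is a voiceless stop between vowels /a/ and /e/, so it voices to [d]. /t/ is a voiceless stop between vowels /e/ and /i/, so it voices to [d]. /pwaatezeukdeeti/ → pwaadezeukdeedi.
Rule 2 (high vowel syncope): no segment meets the environment; /pwaadezeukdeedi/ is unchanged.
Rule 3 (stop-cluster a-epenthesis): /k/ and /d/ form a stop–stop cluster, so [a] is inserted between them. /pwaadezeukdeedi/ → pwaadezeukadeedi.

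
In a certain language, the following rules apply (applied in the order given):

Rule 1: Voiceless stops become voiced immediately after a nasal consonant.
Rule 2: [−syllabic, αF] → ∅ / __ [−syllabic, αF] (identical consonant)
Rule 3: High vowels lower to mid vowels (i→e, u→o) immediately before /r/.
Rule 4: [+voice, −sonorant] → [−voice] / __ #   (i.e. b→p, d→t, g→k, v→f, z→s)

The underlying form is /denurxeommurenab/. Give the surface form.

Rule 1 (post-nasal voicing): no segment meets the environment; /denurxeommurenab/ is unchanged.
Rule 2 (degemination): /mm/ is a geminate; the first /m/ deletes. /denurxeommurenab/ → denurxeomurenab.
Rule 3 (pre-rhotic lowering): /u/ is a high vowel immediately before /r/, so it lowers to [o]. /u/ is a high vowel immediately before /r/, so it lowers to [o]. /denurxeomurenab/ → denorxeomorenab.
Rule 4 (final devoicing): /b/ is a voiced obstruent in word-final position, so it devoices to [p]. /denorxeomorenab/ → denorxeomorenap.

denorxeomorenap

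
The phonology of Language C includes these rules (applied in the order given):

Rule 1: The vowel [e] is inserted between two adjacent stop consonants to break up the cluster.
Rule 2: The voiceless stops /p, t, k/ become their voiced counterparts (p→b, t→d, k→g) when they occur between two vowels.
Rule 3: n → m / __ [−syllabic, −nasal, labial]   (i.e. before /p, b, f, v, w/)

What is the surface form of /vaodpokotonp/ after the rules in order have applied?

Rule 1 (stop-cluster e-epenthesis): /d/ and /p/ form a stop–stop cluster, so [e] is inserted between them. /vaodpokotonp/ → vaodepokotonp.
Rule 2 (intervocalic voicing): /p/ is a voiceless stop between vowels /e/ and /o/, so it voices to [b]. /k/ is a voiceless stop between vowels /o/ and /o/, so it voices to [g]. /t/ is a voiceless stop between vowels /o/ and /o/, so it voices to [d]. /vaodepokotonp/ → vaodebogodonp.
Rule 3 (nasal place assimilation): /n/ precedes the labial consonant /p/, so it assimilates in place to [m]. /vaodebogodonp/ → vaodebogodomp.

vaodebogodomp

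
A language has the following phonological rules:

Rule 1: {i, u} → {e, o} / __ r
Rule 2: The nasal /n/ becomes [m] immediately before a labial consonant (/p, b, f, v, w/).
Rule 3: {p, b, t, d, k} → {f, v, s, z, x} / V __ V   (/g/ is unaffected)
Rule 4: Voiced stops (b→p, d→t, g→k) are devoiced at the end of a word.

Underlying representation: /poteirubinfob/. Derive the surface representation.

Rule 1 (pre-rhotic lowering): /i/ is a high vowel immediately before /r/, so it lowers to [e]. /poteirubinfob/ → poteerubinfob.
Rule 2 (nasal place assimilation): /n/ precedes the labial consonant /f/, so it assimilates in place to [m]. /poteerubinfob/ → poteerubimfob.
Rule 3 (intervocalic spirantization): /t/ is a stop between vowels /o/ and /e/, so it spirantizes to the fricative [s]. /b/ is a stop between vowels /u/ and /i/, so it spirantizes to the fricative [v]. /poteerubimfob/ → poseeruvimfob.
Rule 4 (final devoicing): /b/ is a voiced stop in word-final position, so it devoices to [p]. /poseeruvimfob/ → poseeruvimfop.

poseeruvimfop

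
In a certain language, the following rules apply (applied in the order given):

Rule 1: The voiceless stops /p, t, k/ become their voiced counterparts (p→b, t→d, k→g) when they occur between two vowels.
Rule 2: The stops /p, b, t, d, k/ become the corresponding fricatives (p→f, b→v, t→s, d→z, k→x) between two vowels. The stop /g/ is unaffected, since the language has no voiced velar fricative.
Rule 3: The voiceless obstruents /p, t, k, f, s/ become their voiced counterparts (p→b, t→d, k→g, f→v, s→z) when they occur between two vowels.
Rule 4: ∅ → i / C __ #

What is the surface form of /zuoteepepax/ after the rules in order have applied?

Rule 1 (intervocalic voicing): /t/ is a voiceless stop between vowels /o/ and /e/, so it voices to [d]. /p/ is a voiceless stop between vowels /e/ and /e/, so it voices to [b]. /p/ is a voiceless stop between vowels /e/ and /a/, so it voices to [b]. /zuoteepepax/ → zuodeebebax.
Rule 2 (intervocalic spirantization): /d/ is a stop between vowels /o/ and /e/, so it spirantizes to the fricative [z]. /b/ is a stop between vowels /e/ and /e/, so it spirantizes to the fricative [v]. /b/ is a stop between vowels /e/ and /a/, so it spirantizes to the fricative [v]. /zuodeebebax/ → zuozeevevax.
Rule 3 (intervocalic voicing): no segment meets the environment; /zuozeevevax/ is unchanged.
Rule 4 (final i-epenthesis): the form ends in the consonant /x/, so [i] is inserted word-finally. /zuozeevevax/ → zuozeevevaxi.

zuozeevevaxi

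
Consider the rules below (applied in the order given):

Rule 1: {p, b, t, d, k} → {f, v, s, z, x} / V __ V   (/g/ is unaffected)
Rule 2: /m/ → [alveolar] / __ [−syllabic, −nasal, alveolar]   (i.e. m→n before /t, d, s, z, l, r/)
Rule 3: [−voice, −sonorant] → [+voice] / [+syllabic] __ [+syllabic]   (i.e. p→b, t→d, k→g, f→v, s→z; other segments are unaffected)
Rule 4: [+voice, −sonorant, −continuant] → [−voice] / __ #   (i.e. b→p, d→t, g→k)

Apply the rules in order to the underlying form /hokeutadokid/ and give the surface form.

Rule 1 (intervocalic spirantization): /k/ is a stop between vowels /o/ and /e/, so it spirantizes to the fricative [x]. /t/ is a stop between vowels /u/ and /a/, so it spirantizes to the fricative [s]. /d/ is a stop between vowels /a/ and /o/, so it spirantizes to the fricative [z]. /k/ is a stop between vowels /o/ and /i/, so it spirantizes to the fricative [x]. /hokeutadokid/ → hoxeusazoxid.
Rule 2 (nasal place assimilation): no segment meets the environment; /hoxeusazoxid/ is unchanged.
Rule 3 (intervocalic voicing): /s/ is a voiceless obstruent between vowels /u/ and /a/, so it voices to [z]. /hoxeusazoxid/ → hoxeuzazoxid.
Rule 4 (final devoicing): /d/ is a voiced stop in word-final position, so it devoices to [t]. /hoxeuzazoxid/ → hoxeuzazoxit.

hoxeuzazoxit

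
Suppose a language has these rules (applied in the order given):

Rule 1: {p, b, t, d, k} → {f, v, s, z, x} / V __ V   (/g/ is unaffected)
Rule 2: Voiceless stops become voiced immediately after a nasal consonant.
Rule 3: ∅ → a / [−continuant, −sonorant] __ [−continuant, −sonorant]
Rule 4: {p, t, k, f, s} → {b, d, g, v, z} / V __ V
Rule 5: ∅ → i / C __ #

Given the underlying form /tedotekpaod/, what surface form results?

Rule 1 (intervocalic spirantization): /d/ is a stop between vowels /e/ and /o/, so it spirantizes to the fricative [z]. /t/ is a stop between vowels /o/ and /e/, so it spirantizes to the fricative [s]. /tedotekpaod/ → tezosekpaod.
Rule 2 (post-nasal voicing): no segment meets the environment; /tezosekpaod/ is unchanged.
Rule 3 (stop-cluster a-epenthesis): /k/ and /p/ form a stop–stop cluster, so [a] is inserted between them. /tezosekpaod/ → tezosekapaod.
Rule 4 (intervocalic voicing): /s/ is a voiceless obstruent between vowels /o/ and /e/, so it voices to [z]. /k/ is a voiceless obstruent between vowels /e/ and /a/, so it voices to [g]. /p/ is a voiceless obstruent between vowels /a/ and /a/, so it voices to [b]. /tezosekapaod/ → tezozegabaod.
Rule 5 (final i-epenthesis): the form ends in the consonant /d/, so [i] is inserted word-finally. /tezozegabaod/ → tezozegabaodi.

tezozegabaodi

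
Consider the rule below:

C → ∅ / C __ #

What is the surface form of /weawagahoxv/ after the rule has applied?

/v/ is the second consonant of a word-final cluster /xv/, so it deletes.
Surface form: [weawagahox].

weawagahox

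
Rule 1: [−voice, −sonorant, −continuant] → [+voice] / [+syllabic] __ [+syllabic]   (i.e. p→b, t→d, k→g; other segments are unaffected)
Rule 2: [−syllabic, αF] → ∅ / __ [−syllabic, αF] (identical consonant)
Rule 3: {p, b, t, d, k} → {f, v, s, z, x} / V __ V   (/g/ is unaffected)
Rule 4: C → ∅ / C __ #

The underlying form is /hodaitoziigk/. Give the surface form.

Rule 1 (intervocalic voicing): /t/ is a voiceless stop between vowels /i/ and /o/, so it voices to [d]. /hodaitoziigk/ → hodaidoziigk.
Rule 2 (degemination): no segment meets the environment; /hodaidoziigk/ is unchanged.
Rule 3 (intervocalic spirantization): /d/ is a stop between vowels /o/ and /a/, so it spirantizes to the fricative [z]. /d/ is a stop between vowels /i/ and /o/, so it spirantizes to the fricative [z]. /hodaidoziigk/ → hozaizoziigk.
Rule 4 (final cluster simplification): /k/ is the second consonant of a word-final cluster /gk/, so it deletes. /hozaizoziigk/ → hozaizoziig.

hozaizoziig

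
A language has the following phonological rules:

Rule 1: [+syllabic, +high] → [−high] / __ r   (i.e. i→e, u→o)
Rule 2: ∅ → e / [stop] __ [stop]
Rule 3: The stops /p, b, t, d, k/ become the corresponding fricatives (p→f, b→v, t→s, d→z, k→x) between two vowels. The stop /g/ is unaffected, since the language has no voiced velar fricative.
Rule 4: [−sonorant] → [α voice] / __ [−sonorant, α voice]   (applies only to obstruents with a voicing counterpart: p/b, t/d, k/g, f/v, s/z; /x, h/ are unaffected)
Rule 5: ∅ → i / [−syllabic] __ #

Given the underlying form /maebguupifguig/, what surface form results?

maeveguufivguigi

Rule 1 (pre-rhotic lowering): no segment meets the environment; /maebguupifguig/ is unchanged.
Rule 2 (stop-cluster e-epenthesis): /b/ and /g/ form a stop–stop cluster, so [e] is inserted between them. /maebguupifguig/ → maebeguupifguig.
Rule 3 (intervocalic spirantization): /b/ is a stop between vowels /e/ and /e/, so it spirantizes to the fricative [v]. /p/ is a stop between vowels /u/ and /i/, so it spirantizes to the fricative [f]. /maebeguupifguig/ → maeveguufifguig.
Rule 4 (regressive voicing assimilation): /f/ precedes the voiced obstruent /g/, so it voices to [v] by assimilation. /maeveguufifguig/ → maeveguufivguig.
Rule 5 (final i-epenthesis): the form ends in the consonant /g/, so [i] is inserted word-finally. /maeveguufivguig/ → maeveguufivguigi.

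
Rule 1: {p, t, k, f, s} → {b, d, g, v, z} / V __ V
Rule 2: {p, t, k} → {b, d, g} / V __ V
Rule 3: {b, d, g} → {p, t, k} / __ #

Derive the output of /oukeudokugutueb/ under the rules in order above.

Rule 1 (intervocalic voicing): /k/ is a voiceless obstruent between vowels /u/ and /e/, so it voices to [g]. /k/ is a voiceless obstruent between vowels /o/ and /u/, so it voices to [g]. /t/ is a voiceless obstruent between vowels /u/ and /u/, so it voices to [d]. /oukeudokugutueb/ → ougeudogugudueb.
Rule 2 (intervocalic voicing): no segment meets the environment; /ougeudogugudueb/ is unchanged.
Rule 3 (final devoicing): /b/ is a voiced stop in word-final position, so it devoices to [p]. /ougeudogugudueb/ → ougeudoguguduep.

ougeudoguguduep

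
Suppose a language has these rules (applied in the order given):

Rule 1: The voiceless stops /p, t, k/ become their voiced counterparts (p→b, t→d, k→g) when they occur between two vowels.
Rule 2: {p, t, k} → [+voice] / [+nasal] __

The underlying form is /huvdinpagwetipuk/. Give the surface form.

huvdinbagwedibuk

Rule 1 (intervocalic voicing): /t/ is a voiceless stop between vowels /e/ and /i/, so it voices to [d]. /p/ is a voiceless stop between vowels /i/ and /u/, so it voices to [b]. /huvdinpagwetipuk/ → huvdinpagwedibuk.
Rule 2 (post-nasal voicing): /p/ is a voiceless stop immediately after the nasal /n/, so it voices to [b]. /huvdinpagwedibuk/ → huvdinbagwedibuk.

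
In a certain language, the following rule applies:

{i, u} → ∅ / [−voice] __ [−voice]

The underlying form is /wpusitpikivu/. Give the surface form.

/u/ is a high vowel flanked by voiceless consonants /p/ and /s/, so it deletes.
/i/ is a high vowel flanked by voiceless consonants /s/ and /t/, so it deletes.
/i/ is a high vowel flanked by voiceless consonants /p/ and /k/, so it deletes.
Surface form: [wpstpkivu].

wpstpkivu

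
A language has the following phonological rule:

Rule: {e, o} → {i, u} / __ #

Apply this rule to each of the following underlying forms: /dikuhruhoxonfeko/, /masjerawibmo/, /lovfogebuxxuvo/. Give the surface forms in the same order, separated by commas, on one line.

/dikuhruhoxonfeko/: /o/ is a mid vowel in word-final position, so it raises to [u]. → [dikuhruhoxonfeku].
/masjerawibmo/: /o/ is a mid vowel in word-final position, so it raises to [u]. → [masjerawibmu].
/lovfogebuxxuvo/: /o/ is a mid vowel in word-final position, so it raises to [u]. → [lovfogebuxxuvu].

dikuhruhoxonfeku, masjerawibmu, lovfogebuxxuvu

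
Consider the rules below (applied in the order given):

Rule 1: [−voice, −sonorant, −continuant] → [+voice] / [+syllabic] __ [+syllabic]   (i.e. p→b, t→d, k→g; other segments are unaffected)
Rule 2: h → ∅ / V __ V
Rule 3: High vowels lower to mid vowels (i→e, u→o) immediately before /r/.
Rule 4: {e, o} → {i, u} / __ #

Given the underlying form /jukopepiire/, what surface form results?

jugobebieri

Rule 1 (intervocalic voicing): /k/ is a voiceless stop between vowels /u/ and /o/, so it voices to [g]. /p/ is a voiceless stop between vowels /o/ and /e/, so it voices to [b]. /p/ is a voiceless stop between vowels /e/ and /i/, so it voices to [b]. /jukopepiire/ → jugobebiire.
Rule 2 (intervocalic h-deletion): no segment meets the environment; /jugobebiire/ is unchanged.
Rule 3 (pre-rhotic lowering): /i/ is a high vowel immediately before /r/, so it lowers to [e]. /jugobebiire/ → jugobebiere.
Rule 4 (final vowel raising): /e/ is a mid vowel in word-final position, so it raises to [i]. /jugobebiere/ → jugobebieri.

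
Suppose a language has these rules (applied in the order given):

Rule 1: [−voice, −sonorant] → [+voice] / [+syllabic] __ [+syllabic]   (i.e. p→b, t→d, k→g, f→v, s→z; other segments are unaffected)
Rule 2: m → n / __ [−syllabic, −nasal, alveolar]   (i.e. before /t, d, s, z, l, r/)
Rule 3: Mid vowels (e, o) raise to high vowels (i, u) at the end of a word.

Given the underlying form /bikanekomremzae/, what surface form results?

Rule 1 (intervocalic voicing): /k/ is a voiceless obstruent between vowels /i/ and /a/, so it voices to [g]. /k/ is a voiceless obstruent between vowels /e/ and /o/, so it voices to [g]. /bikanekomremzae/ → biganegomremzae.
Rule 2 (nasal place assimilation): /m/ precedes the alveolar consonant /r/, so it assimilates in place to [n]. /m/ precedes the alveolar consonant /z/, so it assimilates in place to [n]. /biganegomremzae/ → biganegonrenzae.
Rule 3 (final vowel raising): /e/ is a mid vowel in word-final position, so it raises to [i]. /biganegonrenzae/ → biganegonrenzai.

biganegonrenzai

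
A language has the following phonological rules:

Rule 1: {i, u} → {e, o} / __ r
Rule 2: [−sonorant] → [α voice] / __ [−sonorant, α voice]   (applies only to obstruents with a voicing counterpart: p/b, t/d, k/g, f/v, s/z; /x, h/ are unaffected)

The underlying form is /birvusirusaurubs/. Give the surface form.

bervuserusaorups

Rule 1 (pre-rhotic lowering): /i/ is a high vowel immediately before /r/, so it lowers to [e]. /i/ is a high vowel immediately before /r/, so it lowers to [e]. /u/ is a high vowel immediately before /r/, so it lowers to [o]. /birvusirusaurubs/ → bervuserusaorubs.
Rule 2 (regressive voicing assimilation): /b/ precedes the voiceless obstruent /s/, so it devoices to [p] by assimilation. /bervuserusaorubs/ → bervuserusaorups.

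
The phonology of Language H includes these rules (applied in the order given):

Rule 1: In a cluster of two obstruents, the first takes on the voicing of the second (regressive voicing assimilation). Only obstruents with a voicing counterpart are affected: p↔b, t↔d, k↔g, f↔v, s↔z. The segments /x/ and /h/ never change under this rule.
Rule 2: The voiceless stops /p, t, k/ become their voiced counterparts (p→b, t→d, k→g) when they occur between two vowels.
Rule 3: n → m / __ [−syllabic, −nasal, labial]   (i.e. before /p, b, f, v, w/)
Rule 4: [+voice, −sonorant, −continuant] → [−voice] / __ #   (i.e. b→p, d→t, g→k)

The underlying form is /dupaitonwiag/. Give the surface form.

Rule 1 (regressive voicing assimilation): no segment meets the environment; /dupaitonwiag/ is unchanged.
Rule 2 (intervocalic voicing): /p/ is a voiceless stop between vowels /u/ and /a/, so it voices to [b]. /t/ is a voiceless stop between vowels /i/ and /o/, so it voices to [d]. /dupaitonwiag/ → dubaidonwiag.
Rule 3 (nasal place assimilation): /n/ precedes the labial consonant /w/, so it assimilates in place to [m]. /dubaidonwiag/ → dubaidomwiag.
Rule 4 (final devoicing): /g/ is a voiced stop in word-final position, so it devoices to [k]. /dubaidomwiag/ → dubaidomwiak.

dubaidomwiak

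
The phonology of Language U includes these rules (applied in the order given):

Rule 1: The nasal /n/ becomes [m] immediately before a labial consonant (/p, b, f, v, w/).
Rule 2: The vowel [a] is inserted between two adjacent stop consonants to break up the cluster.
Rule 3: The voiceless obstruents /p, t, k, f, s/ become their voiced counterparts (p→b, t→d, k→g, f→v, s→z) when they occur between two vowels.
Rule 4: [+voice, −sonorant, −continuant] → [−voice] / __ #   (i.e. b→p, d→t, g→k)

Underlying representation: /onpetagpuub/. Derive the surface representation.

ompedagabuup

Rule 1 (nasal place assimilation): /n/ precedes the labial consonant /p/, so it assimilates in place to [m]. /onpetagpuub/ → ompetagpuub.
Rule 2 (stop-cluster a-epenthesis): /g/ and /p/ form a stop–stop cluster, so [a] is inserted between them. /ompetagpuub/ → ompetagapuub.
Rule 3 (intervocalic voicing): /t/ is a voiceless obstruent between vowels /e/ and /a/, so it voices to [d]. /p/ is a voiceless obstruent between vowels /a/ and /u/, so it voices to [b]. /ompetagapuub/ → ompedagabuub.
Rule 4 (final devoicing): /b/ is a voiced stop in word-final position, so it devoices to [p]. /ompedagabuub/ → ompedagabuup.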